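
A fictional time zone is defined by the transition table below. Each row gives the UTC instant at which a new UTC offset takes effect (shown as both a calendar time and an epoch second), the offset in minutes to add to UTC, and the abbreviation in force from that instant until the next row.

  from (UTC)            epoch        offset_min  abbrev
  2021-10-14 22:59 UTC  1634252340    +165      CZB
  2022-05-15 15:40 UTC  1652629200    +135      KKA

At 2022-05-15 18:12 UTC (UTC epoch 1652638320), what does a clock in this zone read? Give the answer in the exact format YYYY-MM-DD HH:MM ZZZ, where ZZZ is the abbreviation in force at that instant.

Query: 2022-05-15 18:12 UTC
Rule 2/2 (KKA, +02:15): 2022-05-15 15:40 UTC ≤ query < +∞
18·60 + 12 + 135 = 1227 min
1227 = 0·1440 + 1227; 1227 = 20·60 + 27 → 20:27, same day
→ 2022-05-15 20:27 KKA

2022-05-15 20:27 KKA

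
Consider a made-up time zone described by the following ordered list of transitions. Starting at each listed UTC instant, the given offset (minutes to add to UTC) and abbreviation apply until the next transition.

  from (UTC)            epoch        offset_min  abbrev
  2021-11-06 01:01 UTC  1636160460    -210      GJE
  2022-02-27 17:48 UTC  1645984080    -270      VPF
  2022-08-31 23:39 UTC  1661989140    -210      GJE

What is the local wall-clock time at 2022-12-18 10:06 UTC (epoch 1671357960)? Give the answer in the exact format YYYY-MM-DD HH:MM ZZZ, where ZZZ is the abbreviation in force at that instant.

2022-12-18 06:36 GJE

Query: 2022-12-18 10:06 UTC
Rule 3/3 (GJE, -03:30): 2022-08-31 23:39 UTC ≤ query < +∞
10·60 + 6 - 210 = 396 min
396 = 0·1440 + 396; 396 = 6·60 + 36 → 06:36, same day
→ 2022-12-18 06:36 GJE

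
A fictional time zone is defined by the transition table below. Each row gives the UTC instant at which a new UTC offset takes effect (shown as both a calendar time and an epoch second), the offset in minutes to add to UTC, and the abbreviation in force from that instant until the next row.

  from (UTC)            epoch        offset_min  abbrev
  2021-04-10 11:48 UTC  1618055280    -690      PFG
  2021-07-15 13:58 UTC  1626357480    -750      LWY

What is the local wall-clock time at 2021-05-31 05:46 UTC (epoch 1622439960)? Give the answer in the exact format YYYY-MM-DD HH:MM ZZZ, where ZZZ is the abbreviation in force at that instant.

2021-05-30 18:16 PFG

Query: 2021-05-31 05:46 UTC
Rule 1/2 (PFG, -11:30): 2021-04-10 11:48 UTC ≤ query < 2021-07-15 13:58 UTC
5·60 + 46 - 690 = -344 min
-344 = -1·1440 + 1096; 1096 = 18·60 + 16 → 18:16, 2021-05-31 - 1 day = 2021-05-30
→ 2021-05-30 18:16 PFG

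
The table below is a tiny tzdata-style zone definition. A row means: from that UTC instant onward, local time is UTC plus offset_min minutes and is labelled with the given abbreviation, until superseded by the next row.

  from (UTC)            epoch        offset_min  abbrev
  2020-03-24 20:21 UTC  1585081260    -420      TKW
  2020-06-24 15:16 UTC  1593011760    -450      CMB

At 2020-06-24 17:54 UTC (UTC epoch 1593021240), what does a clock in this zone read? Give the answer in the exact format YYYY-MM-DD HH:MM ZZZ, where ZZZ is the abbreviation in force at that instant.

2020-06-24 10:24 CMB

Query: 2020-06-24 17:54 UTC
Rule 2/2 (CMB, -07:30): 2020-06-24 15:16 UTC ≤ query < +∞
17·60 + 54 - 450 = 624 min
624 = 0·1440 + 624; 624 = 10·60 + 24 → 10:24, same day
→ 2020-06-24 10:24 CMB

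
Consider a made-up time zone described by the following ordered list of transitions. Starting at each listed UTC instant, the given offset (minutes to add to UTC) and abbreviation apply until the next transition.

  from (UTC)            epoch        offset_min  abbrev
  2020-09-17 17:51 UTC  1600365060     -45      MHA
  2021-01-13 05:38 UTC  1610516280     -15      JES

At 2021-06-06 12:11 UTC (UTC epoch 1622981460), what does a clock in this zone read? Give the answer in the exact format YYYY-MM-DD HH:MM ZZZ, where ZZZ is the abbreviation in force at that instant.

Query: 2021-06-06 12:11 UTC
Rule 2/2 (JES, -00:15): 2021-01-13 05:38 UTC ≤ query < +∞
12·60 + 11 - 15 = 716 min
716 = 0·1440 + 716; 716 = 11·60 + 56 → 11:56, same day
→ 2021-06-06 11:56 JES

2021-06-06 11:56 JES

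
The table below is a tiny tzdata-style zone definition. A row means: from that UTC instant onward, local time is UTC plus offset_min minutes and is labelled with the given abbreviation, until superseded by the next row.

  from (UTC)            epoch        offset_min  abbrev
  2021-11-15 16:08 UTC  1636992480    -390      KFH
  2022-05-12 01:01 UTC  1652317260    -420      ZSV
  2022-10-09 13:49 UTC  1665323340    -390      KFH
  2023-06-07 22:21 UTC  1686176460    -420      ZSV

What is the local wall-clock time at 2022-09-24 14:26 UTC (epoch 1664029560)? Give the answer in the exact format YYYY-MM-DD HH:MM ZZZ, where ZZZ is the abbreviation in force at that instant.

2022-09-24 07:26 ZSV

Query: 2022-09-24 14:26 UTC
Rule 2/4 (ZSV, -07:00): 2022-05-12 01:01 UTC ≤ query < 2022-10-09 13:49 UTC
14·60 + 26 - 420 = 446 min
446 = 0·1440 + 446; 446 = 7·60 + 26 → 07:26, same day
→ 2022-09-24 07:26 ZSV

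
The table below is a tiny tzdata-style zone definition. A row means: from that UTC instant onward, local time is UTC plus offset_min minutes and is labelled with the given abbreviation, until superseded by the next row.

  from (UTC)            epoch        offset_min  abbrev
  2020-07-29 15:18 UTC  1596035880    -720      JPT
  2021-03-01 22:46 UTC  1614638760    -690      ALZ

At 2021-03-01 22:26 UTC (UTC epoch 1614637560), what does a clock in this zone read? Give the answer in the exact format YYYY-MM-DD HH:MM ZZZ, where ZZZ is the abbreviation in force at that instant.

2021-03-01 10:26 JPT

Query: 2021-03-01 22:26 UTC
Rule 1/2 (JPT, -12:00): 2020-07-29 15:18 UTC ≤ query < 2021-03-01 22:46 UTC
22·60 + 26 - 720 = 626 min
626 = 0·1440 + 626; 626 = 10·60 + 26 → 10:26, same day
→ 2021-03-01 10:26 JPT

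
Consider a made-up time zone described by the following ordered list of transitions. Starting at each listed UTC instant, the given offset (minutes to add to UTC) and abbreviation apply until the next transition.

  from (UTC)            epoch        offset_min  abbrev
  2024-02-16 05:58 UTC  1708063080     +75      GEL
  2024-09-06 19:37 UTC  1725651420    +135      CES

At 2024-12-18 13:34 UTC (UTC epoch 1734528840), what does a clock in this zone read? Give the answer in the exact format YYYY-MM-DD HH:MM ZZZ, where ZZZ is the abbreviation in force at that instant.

Query: 2024-12-18 13:34 UTC
Rule 2/2 (CES, +02:15): 2024-09-06 19:37 UTC ≤ query < +∞
13·60 + 34 + 135 = 949 min
949 = 0·1440 + 949; 949 = 15·60 + 49 → 15:49, same day
→ 2024-12-18 15:49 CES

2024-12-18 15:49 CES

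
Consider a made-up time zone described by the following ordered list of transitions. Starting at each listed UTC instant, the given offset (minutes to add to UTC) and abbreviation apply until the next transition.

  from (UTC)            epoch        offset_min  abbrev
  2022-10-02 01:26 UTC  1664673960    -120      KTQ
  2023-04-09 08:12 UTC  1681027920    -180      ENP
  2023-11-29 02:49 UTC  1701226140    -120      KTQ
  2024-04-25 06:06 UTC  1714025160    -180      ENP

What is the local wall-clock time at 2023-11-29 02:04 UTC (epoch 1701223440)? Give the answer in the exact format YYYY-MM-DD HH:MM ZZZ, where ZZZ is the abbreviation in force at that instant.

2023-11-28 23:04 ENP

Query: 2023-11-29 02:04 UTC
Rule 2/4 (ENP, -03:00): 2023-04-09 08:12 UTC ≤ query < 2023-11-29 02:49 UTC
2·60 + 4 - 180 = -56 min
-56 = -1·1440 + 1384; 1384 = 23·60 + 4 → 23:04, 2023-11-29 - 1 day = 2023-11-28
→ 2023-11-28 23:04 ENP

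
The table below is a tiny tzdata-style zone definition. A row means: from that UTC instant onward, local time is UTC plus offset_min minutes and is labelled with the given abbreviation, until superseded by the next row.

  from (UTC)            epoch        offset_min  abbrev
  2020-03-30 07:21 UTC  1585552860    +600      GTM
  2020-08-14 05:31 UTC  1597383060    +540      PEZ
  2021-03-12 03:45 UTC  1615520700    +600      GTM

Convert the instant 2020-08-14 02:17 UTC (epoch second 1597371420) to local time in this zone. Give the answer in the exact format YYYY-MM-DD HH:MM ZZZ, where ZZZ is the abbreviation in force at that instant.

2020-08-14 12:17 GTM

Query: 2020-08-14 02:17 UTC
Rule 1/3 (GTM, +10:00): 2020-03-30 07:21 UTC ≤ query < 2020-08-14 05:31 UTC
2·60 + 17 + 600 = 737 min
737 = 0·1440 + 737; 737 = 12·60 + 17 → 12:17, same day
→ 2020-08-14 12:17 GTM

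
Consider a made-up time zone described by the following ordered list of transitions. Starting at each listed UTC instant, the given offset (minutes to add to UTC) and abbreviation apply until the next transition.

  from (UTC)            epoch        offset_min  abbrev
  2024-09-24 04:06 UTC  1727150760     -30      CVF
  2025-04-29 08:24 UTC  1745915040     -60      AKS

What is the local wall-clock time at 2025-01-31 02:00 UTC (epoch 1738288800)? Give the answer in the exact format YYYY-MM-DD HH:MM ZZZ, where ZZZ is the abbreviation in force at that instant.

Query: 2025-01-31 02:00 UTC
Rule 1/2 (CVF, -00:30): 2024-09-24 04:06 UTC ≤ query < 2025-04-29 08:24 UTC
2·60 + 0 - 30 = 90 min
90 = 0·1440 + 90; 90 = 1·60 + 30 → 01:30, same day
→ 2025-01-31 01:30 CVF

2025-01-31 01:30 CVF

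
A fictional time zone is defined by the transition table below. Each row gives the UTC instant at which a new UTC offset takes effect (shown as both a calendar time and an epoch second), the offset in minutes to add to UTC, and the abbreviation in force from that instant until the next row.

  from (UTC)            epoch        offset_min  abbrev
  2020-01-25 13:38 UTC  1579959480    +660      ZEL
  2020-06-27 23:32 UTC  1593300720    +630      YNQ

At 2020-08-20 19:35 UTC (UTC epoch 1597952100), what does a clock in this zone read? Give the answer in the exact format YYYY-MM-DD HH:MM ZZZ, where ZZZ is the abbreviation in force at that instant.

2020-08-21 06:05 YNQ

Query: 2020-08-20 19:35 UTC
Rule 2/2 (YNQ, +10:30): 2020-06-27 23:32 UTC ≤ query < +∞
19·60 + 35 + 630 = 1805 min
1805 = 1·1440 + 365; 365 = 6·60 + 5 → 06:05, 2020-08-20 + 1 day = 2020-08-21
→ 2020-08-21 06:05 YNQ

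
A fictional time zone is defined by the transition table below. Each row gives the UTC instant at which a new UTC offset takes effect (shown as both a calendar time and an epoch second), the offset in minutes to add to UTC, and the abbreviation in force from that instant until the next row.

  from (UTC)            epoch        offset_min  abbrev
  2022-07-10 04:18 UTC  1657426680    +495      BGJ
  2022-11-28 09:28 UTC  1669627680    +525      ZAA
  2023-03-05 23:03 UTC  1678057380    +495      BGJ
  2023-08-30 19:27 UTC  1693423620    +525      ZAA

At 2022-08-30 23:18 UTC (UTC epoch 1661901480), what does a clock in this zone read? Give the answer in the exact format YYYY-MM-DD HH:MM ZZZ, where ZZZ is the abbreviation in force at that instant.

Query: 2022-08-30 23:18 UTC
Rule 1/4 (BGJ, +08:15): 2022-07-10 04:18 UTC ≤ query < 2022-11-28 09:28 UTC
23·60 + 18 + 495 = 1893 min
1893 = 1·1440 + 453; 453 = 7·60 + 33 → 07:33, 2022-08-30 + 1 day = 2022-08-31
→ 2022-08-31 07:33 BGJ

2022-08-31 07:33 BGJ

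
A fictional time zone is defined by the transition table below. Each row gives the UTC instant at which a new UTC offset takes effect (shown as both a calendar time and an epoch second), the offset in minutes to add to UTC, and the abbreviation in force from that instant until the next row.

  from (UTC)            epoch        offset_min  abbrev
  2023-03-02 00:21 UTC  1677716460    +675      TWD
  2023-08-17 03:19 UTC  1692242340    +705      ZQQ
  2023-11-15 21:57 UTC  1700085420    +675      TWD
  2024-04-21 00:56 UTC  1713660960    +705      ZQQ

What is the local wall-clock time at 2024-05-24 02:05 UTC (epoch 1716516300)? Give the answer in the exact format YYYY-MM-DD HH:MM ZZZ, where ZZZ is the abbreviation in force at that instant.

Query: 2024-05-24 02:05 UTC
Rule 4/4 (ZQQ, +11:45): 2024-04-21 00:56 UTC ≤ query < +∞
2·60 + 5 + 705 = 830 min
830 = 0·1440 + 830; 830 = 13·60 + 50 → 13:50, same day
→ 2024-05-24 13:50 ZQQ

2024-05-24 13:50 ZQQ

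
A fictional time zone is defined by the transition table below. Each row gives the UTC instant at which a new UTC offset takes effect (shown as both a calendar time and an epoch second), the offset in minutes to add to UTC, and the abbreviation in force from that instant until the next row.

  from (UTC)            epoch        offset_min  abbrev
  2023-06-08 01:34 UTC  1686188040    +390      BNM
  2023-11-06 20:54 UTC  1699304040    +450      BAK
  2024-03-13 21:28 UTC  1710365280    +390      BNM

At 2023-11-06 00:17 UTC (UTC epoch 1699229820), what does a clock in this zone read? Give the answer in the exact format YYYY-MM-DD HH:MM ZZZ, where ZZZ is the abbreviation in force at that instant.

2023-11-06 06:47 BNM

Query: 2023-11-06 00:17 UTC
Rule 1/3 (BNM, +06:30): 2023-06-08 01:34 UTC ≤ query < 2023-11-06 20:54 UTC
0·60 + 17 + 390 = 407 min
407 = 0·1440 + 407; 407 = 6·60 + 47 → 06:47, same day
→ 2023-11-06 06:47 BNM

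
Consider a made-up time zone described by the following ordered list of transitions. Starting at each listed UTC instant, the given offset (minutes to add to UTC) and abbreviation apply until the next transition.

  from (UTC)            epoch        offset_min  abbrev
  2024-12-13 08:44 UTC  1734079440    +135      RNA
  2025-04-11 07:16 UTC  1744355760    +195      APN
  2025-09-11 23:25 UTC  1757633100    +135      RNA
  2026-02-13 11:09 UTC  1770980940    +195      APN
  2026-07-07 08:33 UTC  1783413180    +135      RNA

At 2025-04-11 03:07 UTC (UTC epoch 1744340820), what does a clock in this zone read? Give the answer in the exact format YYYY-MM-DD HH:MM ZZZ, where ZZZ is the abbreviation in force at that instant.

Query: 2025-04-11 03:07 UTC
Rule 1/5 (RNA, +02:15): 2024-12-13 08:44 UTC ≤ query < 2025-04-11 07:16 UTC
3·60 + 7 + 135 = 322 min
322 = 0·1440 + 322; 322 = 5·60 + 22 → 05:22, same day
→ 2025-04-11 05:22 RNA

2025-04-11 05:22 RNA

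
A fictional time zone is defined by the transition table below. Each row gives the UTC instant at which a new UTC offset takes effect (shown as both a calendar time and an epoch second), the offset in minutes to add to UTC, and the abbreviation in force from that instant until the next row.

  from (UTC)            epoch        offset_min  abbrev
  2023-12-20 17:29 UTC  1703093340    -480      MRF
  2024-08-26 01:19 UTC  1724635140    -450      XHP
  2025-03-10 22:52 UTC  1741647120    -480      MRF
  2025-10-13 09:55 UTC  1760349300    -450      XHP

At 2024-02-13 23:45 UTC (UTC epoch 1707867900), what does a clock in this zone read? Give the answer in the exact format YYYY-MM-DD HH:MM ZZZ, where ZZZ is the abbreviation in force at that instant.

Query: 2024-02-13 23:45 UTC
Rule 1/4 (MRF, -08:00): 2023-12-20 17:29 UTC ≤ query < 2024-08-26 01:19 UTC
23·60 + 45 - 480 = 945 min
945 = 0·1440 + 945; 945 = 15·60 + 45 → 15:45, same day
→ 2024-02-13 15:45 MRF

2024-02-13 15:45 MRF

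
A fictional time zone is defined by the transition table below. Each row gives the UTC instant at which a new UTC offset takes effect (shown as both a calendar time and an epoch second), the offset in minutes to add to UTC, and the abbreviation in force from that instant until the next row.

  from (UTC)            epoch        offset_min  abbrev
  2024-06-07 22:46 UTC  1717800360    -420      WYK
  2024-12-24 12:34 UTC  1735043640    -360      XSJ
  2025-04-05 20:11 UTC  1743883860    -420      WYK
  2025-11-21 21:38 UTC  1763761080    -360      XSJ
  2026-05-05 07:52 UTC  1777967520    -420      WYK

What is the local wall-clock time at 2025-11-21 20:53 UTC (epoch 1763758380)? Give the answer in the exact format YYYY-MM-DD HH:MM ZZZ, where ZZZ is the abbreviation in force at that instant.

Query: 2025-11-21 20:53 UTC
Rule 3/5 (WYK, -07:00): 2025-04-05 20:11 UTC ≤ query < 2025-11-21 21:38 UTC
20·60 + 53 - 420 = 833 min
833 = 0·1440 + 833; 833 = 13·60 + 53 → 13:53, same day
→ 2025-11-21 13:53 WYK

2025-11-21 13:53 WYK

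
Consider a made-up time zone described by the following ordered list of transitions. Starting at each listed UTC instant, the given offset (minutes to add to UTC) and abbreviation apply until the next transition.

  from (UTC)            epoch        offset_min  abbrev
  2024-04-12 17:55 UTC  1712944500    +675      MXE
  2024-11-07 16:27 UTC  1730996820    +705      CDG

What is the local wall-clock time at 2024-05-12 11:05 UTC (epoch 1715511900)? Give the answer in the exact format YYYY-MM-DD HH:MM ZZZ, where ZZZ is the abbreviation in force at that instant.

Query: 2024-05-12 11:05 UTC
Rule 1/2 (MXE, +11:15): 2024-04-12 17:55 UTC ≤ query < 2024-11-07 16:27 UTC
11·60 + 5 + 675 = 1340 min
1340 = 0·1440 + 1340; 1340 = 22·60 + 20 → 22:20, same day
→ 2024-05-12 22:20 MXE

2024-05-12 22:20 MXE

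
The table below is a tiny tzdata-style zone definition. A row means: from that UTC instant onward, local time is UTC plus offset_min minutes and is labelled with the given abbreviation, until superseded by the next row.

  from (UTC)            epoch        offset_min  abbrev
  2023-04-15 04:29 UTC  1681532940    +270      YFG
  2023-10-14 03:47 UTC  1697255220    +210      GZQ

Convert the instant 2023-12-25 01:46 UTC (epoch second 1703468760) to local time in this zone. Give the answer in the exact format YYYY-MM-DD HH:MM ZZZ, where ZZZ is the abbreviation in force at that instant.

2023-12-25 05:16 GZQ

Query: 2023-12-25 01:46 UTC
Rule 2/2 (GZQ, +03:30): 2023-10-14 03:47 UTC ≤ query < +∞
1·60 + 46 + 210 = 316 min
316 = 0·1440 + 316; 316 = 5·60 + 16 → 05:16, same day
→ 2023-12-25 05:16 GZQ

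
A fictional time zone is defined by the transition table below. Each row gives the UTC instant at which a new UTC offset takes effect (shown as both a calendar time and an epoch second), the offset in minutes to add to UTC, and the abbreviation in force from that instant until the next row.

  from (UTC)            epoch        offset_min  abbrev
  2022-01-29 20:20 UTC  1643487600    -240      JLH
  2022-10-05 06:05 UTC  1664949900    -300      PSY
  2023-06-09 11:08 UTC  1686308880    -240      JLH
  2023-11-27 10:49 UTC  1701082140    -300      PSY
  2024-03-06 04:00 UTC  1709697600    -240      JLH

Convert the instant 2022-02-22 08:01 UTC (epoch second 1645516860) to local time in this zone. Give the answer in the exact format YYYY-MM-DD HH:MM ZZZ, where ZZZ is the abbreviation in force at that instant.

2022-02-22 04:01 JLH

Query: 2022-02-22 08:01 UTC
Rule 1/5 (JLH, -04:00): 2022-01-29 20:20 UTC ≤ query < 2022-10-05 06:05 UTC
8·60 + 1 - 240 = 241 min
241 = 0·1440 + 241; 241 = 4·60 + 1 → 04:01, same day
→ 2022-02-22 04:01 JLH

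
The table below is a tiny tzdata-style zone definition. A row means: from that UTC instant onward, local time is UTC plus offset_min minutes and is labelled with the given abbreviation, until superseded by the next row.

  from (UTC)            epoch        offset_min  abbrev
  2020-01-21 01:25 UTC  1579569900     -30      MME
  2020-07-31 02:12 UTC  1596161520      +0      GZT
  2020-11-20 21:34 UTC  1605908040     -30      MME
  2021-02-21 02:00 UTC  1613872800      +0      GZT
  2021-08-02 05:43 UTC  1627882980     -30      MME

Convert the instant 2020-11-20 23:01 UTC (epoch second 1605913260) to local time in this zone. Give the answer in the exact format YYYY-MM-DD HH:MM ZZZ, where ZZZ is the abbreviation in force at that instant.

Query: 2020-11-20 23:01 UTC
Rule 3/5 (MME, -00:30): 2020-11-20 21:34 UTC ≤ query < 2021-02-21 02:00 UTC
23·60 + 1 - 30 = 1351 min
1351 = 0·1440 + 1351; 1351 = 22·60 + 31 → 22:31, same day
→ 2020-11-20 22:31 MME

2020-11-20 22:31 MME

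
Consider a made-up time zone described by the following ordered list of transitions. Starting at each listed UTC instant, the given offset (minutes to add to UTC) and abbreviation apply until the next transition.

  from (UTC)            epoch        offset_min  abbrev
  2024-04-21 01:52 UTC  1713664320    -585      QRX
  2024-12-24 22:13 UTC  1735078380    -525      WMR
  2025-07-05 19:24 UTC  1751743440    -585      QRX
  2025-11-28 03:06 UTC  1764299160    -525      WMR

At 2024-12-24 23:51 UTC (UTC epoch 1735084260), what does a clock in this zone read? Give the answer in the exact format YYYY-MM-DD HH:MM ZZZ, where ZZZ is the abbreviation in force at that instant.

Query: 2024-12-24 23:51 UTC
Rule 2/4 (WMR, -08:45): 2024-12-24 22:13 UTC ≤ query < 2025-07-05 19:24 UTC
23·60 + 51 - 525 = 906 min
906 = 0·1440 + 906; 906 = 15·60 + 6 → 15:06, same day
→ 2024-12-24 15:06 WMR

2024-12-24 15:06 WMR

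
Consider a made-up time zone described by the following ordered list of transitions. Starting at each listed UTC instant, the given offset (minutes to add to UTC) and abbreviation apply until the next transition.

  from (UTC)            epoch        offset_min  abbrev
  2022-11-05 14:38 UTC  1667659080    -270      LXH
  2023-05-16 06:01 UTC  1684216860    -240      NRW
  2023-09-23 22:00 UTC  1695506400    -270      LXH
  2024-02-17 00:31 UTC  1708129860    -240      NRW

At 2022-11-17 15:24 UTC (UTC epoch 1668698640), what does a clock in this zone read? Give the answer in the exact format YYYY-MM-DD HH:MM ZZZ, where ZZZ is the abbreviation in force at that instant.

2022-11-17 10:54 LXH

Query: 2022-11-17 15:24 UTC
Rule 1/4 (LXH, -04:30): 2022-11-05 14:38 UTC ≤ query < 2023-05-16 06:01 UTC
15·60 + 24 - 270 = 654 min
654 = 0·1440 + 654; 654 = 10·60 + 54 → 10:54, same day
→ 2022-11-17 10:54 LXH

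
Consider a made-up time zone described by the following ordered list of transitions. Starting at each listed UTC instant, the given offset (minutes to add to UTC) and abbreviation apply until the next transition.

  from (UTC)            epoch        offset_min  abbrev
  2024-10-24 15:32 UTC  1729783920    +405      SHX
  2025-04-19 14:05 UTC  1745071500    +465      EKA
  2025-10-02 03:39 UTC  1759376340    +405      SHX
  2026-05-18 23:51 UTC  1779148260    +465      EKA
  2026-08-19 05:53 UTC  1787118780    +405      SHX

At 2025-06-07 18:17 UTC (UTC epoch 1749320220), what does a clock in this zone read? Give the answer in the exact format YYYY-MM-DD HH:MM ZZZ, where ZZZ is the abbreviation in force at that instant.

2025-06-08 02:02 EKA

Query: 2025-06-07 18:17 UTC
Rule 2/5 (EKA, +07:45): 2025-04-19 14:05 UTC ≤ query < 2025-10-02 03:39 UTC
18·60 + 17 + 465 = 1562 min
1562 = 1·1440 + 122; 122 = 2·60 + 2 → 02:02, 2025-06-07 + 1 day = 2025-06-08
→ 2025-06-08 02:02 EKA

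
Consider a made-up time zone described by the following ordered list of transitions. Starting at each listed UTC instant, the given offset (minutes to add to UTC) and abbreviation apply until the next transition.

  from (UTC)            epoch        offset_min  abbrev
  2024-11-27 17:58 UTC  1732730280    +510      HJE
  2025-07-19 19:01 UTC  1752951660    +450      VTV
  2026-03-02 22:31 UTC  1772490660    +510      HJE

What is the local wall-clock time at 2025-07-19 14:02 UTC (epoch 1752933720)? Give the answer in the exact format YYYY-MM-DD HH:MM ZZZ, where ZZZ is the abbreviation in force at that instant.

Query: 2025-07-19 14:02 UTC
Rule 1/3 (HJE, +08:30): 2024-11-27 17:58 UTC ≤ query < 2025-07-19 19:01 UTC
14·60 + 2 + 510 = 1352 min
1352 = 0·1440 + 1352; 1352 = 22·60 + 32 → 22:32, same day
→ 2025-07-19 22:32 HJE

2025-07-19 22:32 HJE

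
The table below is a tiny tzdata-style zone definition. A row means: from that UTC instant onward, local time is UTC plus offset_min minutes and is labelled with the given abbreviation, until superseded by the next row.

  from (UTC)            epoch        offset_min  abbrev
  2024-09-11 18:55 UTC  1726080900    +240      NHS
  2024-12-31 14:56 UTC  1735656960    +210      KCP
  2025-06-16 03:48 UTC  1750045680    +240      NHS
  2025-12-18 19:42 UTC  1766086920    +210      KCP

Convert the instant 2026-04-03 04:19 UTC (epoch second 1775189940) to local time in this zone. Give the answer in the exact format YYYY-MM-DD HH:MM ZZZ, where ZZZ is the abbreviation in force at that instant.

2026-04-03 07:49 KCP

Query: 2026-04-03 04:19 UTC
Rule 4/4 (KCP, +03:30): 2025-12-18 19:42 UTC ≤ query < +∞
4·60 + 19 + 210 = 469 min
469 = 0·1440 + 469; 469 = 7·60 + 49 → 07:49, same day
→ 2026-04-03 07:49 KCP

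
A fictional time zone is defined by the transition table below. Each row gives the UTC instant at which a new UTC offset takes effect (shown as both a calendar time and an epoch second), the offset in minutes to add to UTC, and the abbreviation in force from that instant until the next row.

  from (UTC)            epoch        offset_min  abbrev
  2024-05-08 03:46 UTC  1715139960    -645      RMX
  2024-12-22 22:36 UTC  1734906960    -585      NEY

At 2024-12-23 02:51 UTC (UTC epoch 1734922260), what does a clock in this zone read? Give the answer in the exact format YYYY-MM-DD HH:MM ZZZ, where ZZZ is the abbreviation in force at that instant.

Query: 2024-12-23 02:51 UTC
Rule 2/2 (NEY, -09:45): 2024-12-22 22:36 UTC ≤ query < +∞
2·60 + 51 - 585 = -414 min
-414 = -1·1440 + 1026; 1026 = 17·60 + 6 → 17:06, 2024-12-23 - 1 day = 2024-12-22
→ 2024-12-22 17:06 NEY

2024-12-22 17:06 NEY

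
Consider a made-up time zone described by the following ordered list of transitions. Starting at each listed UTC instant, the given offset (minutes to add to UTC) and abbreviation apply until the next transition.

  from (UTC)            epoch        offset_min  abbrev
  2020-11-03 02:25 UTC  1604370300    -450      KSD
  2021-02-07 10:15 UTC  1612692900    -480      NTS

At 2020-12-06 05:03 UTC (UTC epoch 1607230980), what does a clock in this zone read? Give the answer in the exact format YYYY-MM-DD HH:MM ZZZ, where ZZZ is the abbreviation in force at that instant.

2020-12-05 21:33 KSD

Query: 2020-12-06 05:03 UTC
Rule 1/2 (KSD, -07:30): 2020-11-03 02:25 UTC ≤ query < 2021-02-07 10:15 UTC
5·60 + 3 - 450 = -147 min
-147 = -1·1440 + 1293; 1293 = 21·60 + 33 → 21:33, 2020-12-06 - 1 day = 2020-12-05
→ 2020-12-05 21:33 KSD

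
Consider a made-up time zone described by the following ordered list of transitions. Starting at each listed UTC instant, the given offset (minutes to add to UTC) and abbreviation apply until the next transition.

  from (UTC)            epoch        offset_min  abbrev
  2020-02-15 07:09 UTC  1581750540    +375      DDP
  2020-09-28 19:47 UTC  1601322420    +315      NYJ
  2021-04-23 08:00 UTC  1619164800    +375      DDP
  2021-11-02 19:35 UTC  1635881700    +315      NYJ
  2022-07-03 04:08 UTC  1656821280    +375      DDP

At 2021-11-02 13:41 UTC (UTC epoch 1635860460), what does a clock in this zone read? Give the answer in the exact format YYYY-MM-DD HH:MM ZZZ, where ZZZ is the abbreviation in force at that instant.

2021-11-02 19:56 DDP

Query: 2021-11-02 13:41 UTC
Rule 3/5 (DDP, +06:15): 2021-04-23 08:00 UTC ≤ query < 2021-11-02 19:35 UTC
13·60 + 41 + 375 = 1196 min
1196 = 0·1440 + 1196; 1196 = 19·60 + 56 → 19:56, same day
→ 2021-11-02 19:56 DDP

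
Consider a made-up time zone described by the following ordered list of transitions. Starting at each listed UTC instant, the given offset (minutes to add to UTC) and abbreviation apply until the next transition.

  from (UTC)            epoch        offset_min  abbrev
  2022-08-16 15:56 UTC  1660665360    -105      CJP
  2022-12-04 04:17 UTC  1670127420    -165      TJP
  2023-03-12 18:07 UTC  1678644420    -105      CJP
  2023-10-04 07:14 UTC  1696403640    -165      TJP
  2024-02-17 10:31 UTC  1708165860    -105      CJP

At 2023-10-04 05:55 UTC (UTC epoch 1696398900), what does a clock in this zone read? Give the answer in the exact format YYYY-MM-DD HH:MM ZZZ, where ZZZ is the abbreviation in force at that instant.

Query: 2023-10-04 05:55 UTC
Rule 3/5 (CJP, -01:45): 2023-03-12 18:07 UTC ≤ query < 2023-10-04 07:14 UTC
5·60 + 55 - 105 = 250 min
250 = 0·1440 + 250; 250 = 4·60 + 10 → 04:10, same day
→ 2023-10-04 04:10 CJP

2023-10-04 04:10 CJP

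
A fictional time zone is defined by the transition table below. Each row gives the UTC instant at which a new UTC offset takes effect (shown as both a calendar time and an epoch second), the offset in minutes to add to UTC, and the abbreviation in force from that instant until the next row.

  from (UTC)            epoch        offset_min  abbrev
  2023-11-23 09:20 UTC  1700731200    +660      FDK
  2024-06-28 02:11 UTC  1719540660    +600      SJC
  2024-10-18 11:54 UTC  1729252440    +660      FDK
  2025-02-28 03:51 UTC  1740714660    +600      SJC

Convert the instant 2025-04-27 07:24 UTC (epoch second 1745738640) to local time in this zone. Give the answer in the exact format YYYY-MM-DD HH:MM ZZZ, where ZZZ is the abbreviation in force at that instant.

2025-04-27 17:24 SJC

Query: 2025-04-27 07:24 UTC
Rule 4/4 (SJC, +10:00): 2025-02-28 03:51 UTC ≤ query < +∞
7·60 + 24 + 600 = 1044 min
1044 = 0·1440 + 1044; 1044 = 17·60 + 24 → 17:24, same day
→ 2025-04-27 17:24 SJC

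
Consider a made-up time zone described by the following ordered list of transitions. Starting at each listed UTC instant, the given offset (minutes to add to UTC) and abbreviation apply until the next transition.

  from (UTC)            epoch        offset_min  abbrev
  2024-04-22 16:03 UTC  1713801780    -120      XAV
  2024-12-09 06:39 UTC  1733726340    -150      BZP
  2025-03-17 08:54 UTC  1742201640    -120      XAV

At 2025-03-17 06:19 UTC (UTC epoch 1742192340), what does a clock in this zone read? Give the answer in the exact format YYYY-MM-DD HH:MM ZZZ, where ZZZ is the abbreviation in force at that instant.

Query: 2025-03-17 06:19 UTC
Rule 2/3 (BZP, -02:30): 2024-12-09 06:39 UTC ≤ query < 2025-03-17 08:54 UTC
6·60 + 19 - 150 = 229 min
229 = 0·1440 + 229; 229 = 3·60 + 49 → 03:49, same day
→ 2025-03-17 03:49 BZP

2025-03-17 03:49 BZP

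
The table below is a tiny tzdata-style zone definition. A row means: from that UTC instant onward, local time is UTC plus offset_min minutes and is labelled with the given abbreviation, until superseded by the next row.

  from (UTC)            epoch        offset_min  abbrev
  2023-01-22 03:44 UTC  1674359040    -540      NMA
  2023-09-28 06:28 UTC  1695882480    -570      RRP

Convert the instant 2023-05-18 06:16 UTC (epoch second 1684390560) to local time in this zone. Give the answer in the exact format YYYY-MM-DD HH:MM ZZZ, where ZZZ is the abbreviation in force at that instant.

Query: 2023-05-18 06:16 UTC
Rule 1/2 (NMA, -09:00): 2023-01-22 03:44 UTC ≤ query < 2023-09-28 06:28 UTC
6·60 + 16 - 540 = -164 min
-164 = -1·1440 + 1276; 1276 = 21·60 + 16 → 21:16, 2023-05-18 - 1 day = 2023-05-17
→ 2023-05-17 21:16 NMA

2023-05-17 21:16 NMA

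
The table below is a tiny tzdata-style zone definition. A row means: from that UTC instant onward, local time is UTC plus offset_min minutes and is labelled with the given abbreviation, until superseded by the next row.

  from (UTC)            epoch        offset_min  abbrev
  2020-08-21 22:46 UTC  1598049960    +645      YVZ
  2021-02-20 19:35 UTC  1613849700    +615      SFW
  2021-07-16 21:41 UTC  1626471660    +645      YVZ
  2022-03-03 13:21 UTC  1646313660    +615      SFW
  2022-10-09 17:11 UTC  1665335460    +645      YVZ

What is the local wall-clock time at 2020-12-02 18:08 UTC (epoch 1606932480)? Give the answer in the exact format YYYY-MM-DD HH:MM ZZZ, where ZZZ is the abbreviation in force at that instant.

Query: 2020-12-02 18:08 UTC
Rule 1/5 (YVZ, +10:45): 2020-08-21 22:46 UTC ≤ query < 2021-02-20 19:35 UTC
18·60 + 8 + 645 = 1733 min
1733 = 1·1440 + 293; 293 = 4·60 + 53 → 04:53, 2020-12-02 + 1 day = 2020-12-03
→ 2020-12-03 04:53 YVZ

2020-12-03 04:53 YVZ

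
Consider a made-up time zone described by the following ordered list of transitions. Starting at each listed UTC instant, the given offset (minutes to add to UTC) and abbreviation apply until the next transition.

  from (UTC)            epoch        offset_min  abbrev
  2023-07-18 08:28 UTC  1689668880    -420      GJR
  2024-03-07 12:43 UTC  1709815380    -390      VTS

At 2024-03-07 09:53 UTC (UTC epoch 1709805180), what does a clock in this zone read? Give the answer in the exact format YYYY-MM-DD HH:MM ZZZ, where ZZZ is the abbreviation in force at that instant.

Query: 2024-03-07 09:53 UTC
Rule 1/2 (GJR, -07:00): 2023-07-18 08:28 UTC ≤ query < 2024-03-07 12:43 UTC
9·60 + 53 - 420 = 173 min
173 = 0·1440 + 173; 173 = 2·60 + 53 → 02:53, same day
→ 2024-03-07 02:53 GJR

2024-03-07 02:53 GJR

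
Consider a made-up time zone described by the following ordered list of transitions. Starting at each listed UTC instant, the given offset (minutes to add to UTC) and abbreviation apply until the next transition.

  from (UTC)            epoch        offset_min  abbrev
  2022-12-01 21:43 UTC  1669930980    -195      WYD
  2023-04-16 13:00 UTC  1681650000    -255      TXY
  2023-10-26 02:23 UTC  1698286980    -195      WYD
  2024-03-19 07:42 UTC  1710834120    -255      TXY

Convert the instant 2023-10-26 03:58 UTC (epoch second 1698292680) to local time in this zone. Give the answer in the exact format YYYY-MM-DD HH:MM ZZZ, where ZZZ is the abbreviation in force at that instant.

2023-10-26 00:43 WYD

Query: 2023-10-26 03:58 UTC
Rule 3/4 (WYD, -03:15): 2023-10-26 02:23 UTC ≤ query < 2024-03-19 07:42 UTC
3·60 + 58 - 195 = 43 min
43 = 0·1440 + 43; 43 = 0·60 + 43 → 00:43, same day
→ 2023-10-26 00:43 WYD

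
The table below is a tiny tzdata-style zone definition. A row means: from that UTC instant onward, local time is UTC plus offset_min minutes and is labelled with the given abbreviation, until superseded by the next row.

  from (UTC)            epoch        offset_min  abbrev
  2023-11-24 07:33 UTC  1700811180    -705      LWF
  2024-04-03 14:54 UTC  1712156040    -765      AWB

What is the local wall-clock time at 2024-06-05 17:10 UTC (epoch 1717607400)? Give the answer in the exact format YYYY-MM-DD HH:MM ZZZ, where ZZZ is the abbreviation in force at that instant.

2024-06-05 04:25 AWB

Query: 2024-06-05 17:10 UTC
Rule 2/2 (AWB, -12:45): 2024-04-03 14:54 UTC ≤ query < +∞
17·60 + 10 - 765 = 265 min
265 = 0·1440 + 265; 265 = 4·60 + 25 → 04:25, same day
→ 2024-06-05 04:25 AWB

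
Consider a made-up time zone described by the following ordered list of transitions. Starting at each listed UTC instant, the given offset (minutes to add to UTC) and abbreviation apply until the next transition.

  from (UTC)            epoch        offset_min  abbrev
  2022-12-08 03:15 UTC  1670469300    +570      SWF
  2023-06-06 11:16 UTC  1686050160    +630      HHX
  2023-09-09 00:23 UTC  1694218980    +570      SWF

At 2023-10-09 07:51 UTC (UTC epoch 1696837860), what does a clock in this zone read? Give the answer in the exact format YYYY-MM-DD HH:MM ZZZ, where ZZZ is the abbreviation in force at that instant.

2023-10-09 17:21 SWF

Query: 2023-10-09 07:51 UTC
Rule 3/3 (SWF, +09:30): 2023-09-09 00:23 UTC ≤ query < +∞
7·60 + 51 + 570 = 1041 min
1041 = 0·1440 + 1041; 1041 = 17·60 + 21 → 17:21, same day
→ 2023-10-09 17:21 SWF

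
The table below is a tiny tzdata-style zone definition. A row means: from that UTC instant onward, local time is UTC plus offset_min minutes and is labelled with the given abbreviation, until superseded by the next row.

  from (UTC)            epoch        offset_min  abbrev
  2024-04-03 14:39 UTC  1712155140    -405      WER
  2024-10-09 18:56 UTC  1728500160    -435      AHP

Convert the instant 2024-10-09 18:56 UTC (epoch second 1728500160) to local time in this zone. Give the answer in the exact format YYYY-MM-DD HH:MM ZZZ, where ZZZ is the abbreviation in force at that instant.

Query: 2024-10-09 18:56 UTC
Rule 2/2 (AHP, -07:15): 2024-10-09 18:56 UTC ≤ query < +∞
18·60 + 56 - 435 = 701 min
701 = 0·1440 + 701; 701 = 11·60 + 41 → 11:41, same day
→ 2024-10-09 11:41 AHP

2024-10-09 11:41 AHP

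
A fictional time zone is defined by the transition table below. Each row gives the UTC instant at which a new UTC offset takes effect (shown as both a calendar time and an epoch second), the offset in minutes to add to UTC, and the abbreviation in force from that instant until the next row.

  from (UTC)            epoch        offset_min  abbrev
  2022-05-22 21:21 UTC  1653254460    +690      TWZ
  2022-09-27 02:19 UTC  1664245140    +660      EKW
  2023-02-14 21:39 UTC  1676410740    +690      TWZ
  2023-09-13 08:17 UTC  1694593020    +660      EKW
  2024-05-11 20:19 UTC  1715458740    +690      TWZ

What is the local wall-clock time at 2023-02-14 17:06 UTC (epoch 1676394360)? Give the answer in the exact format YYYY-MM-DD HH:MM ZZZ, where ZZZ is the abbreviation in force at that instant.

Query: 2023-02-14 17:06 UTC
Rule 2/5 (EKW, +11:00): 2022-09-27 02:19 UTC ≤ query < 2023-02-14 21:39 UTC
17·60 + 6 + 660 = 1686 min
1686 = 1·1440 + 246; 246 = 4·60 + 6 → 04:06, 2023-02-14 + 1 day = 2023-02-15
→ 2023-02-15 04:06 EKW

2023-02-15 04:06 EKW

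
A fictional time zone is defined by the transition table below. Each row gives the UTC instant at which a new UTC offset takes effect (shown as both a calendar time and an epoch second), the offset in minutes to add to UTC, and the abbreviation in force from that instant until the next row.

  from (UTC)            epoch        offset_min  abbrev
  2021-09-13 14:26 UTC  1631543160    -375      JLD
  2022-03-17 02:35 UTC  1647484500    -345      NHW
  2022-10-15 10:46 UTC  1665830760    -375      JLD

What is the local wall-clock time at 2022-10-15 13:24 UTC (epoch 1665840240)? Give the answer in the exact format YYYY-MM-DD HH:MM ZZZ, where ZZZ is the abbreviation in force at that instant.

Query: 2022-10-15 13:24 UTC
Rule 3/3 (JLD, -06:15): 2022-10-15 10:46 UTC ≤ query < +∞
13·60 + 24 - 375 = 429 min
429 = 0·1440 + 429; 429 = 7·60 + 9 → 07:09, same day
→ 2022-10-15 07:09 JLD

2022-10-15 07:09 JLD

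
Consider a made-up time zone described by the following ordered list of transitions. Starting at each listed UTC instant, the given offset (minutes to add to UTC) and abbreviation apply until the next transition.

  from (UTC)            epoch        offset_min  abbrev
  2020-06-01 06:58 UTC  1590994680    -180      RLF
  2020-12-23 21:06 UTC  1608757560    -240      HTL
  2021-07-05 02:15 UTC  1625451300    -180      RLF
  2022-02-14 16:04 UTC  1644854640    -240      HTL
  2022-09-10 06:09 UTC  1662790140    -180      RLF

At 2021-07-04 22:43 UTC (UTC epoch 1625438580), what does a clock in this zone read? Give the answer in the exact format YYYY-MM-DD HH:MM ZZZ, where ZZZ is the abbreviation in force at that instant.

2021-07-04 18:43 HTL

Query: 2021-07-04 22:43 UTC
Rule 2/5 (HTL, -04:00): 2020-12-23 21:06 UTC ≤ query < 2021-07-05 02:15 UTC
22·60 + 43 - 240 = 1123 min
1123 = 0·1440 + 1123; 1123 = 18·60 + 43 → 18:43, same day
→ 2021-07-04 18:43 HTL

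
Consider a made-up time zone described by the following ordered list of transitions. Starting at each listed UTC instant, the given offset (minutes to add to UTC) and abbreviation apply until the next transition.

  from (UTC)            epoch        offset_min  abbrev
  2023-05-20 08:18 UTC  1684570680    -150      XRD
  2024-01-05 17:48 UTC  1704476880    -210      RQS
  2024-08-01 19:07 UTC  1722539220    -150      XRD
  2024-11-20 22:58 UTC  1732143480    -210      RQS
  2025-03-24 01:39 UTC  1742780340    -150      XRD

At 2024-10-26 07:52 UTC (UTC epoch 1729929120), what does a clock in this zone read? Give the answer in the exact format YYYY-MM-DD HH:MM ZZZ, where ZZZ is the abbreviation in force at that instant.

Query: 2024-10-26 07:52 UTC
Rule 3/5 (XRD, -02:30): 2024-08-01 19:07 UTC ≤ query < 2024-11-20 22:58 UTC
7·60 + 52 - 150 = 322 min
322 = 0·1440 + 322; 322 = 5·60 + 22 → 05:22, same day
→ 2024-10-26 05:22 XRD

2024-10-26 05:22 XRD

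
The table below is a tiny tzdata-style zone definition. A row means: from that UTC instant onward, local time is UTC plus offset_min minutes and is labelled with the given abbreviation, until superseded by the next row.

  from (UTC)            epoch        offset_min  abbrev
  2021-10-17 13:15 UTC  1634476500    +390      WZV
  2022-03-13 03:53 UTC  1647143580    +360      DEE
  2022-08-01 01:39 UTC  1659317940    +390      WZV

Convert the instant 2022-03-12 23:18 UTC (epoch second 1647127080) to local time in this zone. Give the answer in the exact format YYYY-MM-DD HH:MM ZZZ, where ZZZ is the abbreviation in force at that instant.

Query: 2022-03-12 23:18 UTC
Rule 1/3 (WZV, +06:30): 2021-10-17 13:15 UTC ≤ query < 2022-03-13 03:53 UTC
23·60 + 18 + 390 = 1788 min
1788 = 1·1440 + 348; 348 = 5·60 + 48 → 05:48, 2022-03-12 + 1 day = 2022-03-13
→ 2022-03-13 05:48 WZV

2022-03-13 05:48 WZV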